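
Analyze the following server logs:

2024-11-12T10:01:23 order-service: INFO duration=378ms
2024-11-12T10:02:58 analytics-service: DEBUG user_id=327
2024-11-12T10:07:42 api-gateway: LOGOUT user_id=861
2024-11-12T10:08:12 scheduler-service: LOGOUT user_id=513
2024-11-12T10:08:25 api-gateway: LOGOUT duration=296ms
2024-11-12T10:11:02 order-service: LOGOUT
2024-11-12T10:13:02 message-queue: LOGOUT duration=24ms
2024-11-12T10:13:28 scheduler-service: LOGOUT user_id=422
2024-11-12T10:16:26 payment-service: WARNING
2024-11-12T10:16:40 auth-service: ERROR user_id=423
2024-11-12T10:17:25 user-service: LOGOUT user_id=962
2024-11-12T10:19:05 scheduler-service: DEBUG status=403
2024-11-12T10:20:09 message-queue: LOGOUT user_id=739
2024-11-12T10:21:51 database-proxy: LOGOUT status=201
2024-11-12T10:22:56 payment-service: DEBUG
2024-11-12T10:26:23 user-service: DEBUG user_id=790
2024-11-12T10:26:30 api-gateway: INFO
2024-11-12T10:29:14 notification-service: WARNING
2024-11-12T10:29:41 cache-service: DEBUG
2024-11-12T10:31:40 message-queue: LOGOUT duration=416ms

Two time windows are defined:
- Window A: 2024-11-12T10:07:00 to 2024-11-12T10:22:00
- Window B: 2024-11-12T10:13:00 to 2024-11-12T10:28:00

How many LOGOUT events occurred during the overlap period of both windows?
5

To find overlap events:

1. Window A: 2024-11-12T10:07:00 to 2024-11-12T10:22:00
2. Window B: 2024-11-12T10:13:00 to 2024-11-12T10:28:00
3. Overlap period: 2024-11-12T10:13:00 to 2024-11-12T10:22:00
4. Count LOGOUT events in overlap: 5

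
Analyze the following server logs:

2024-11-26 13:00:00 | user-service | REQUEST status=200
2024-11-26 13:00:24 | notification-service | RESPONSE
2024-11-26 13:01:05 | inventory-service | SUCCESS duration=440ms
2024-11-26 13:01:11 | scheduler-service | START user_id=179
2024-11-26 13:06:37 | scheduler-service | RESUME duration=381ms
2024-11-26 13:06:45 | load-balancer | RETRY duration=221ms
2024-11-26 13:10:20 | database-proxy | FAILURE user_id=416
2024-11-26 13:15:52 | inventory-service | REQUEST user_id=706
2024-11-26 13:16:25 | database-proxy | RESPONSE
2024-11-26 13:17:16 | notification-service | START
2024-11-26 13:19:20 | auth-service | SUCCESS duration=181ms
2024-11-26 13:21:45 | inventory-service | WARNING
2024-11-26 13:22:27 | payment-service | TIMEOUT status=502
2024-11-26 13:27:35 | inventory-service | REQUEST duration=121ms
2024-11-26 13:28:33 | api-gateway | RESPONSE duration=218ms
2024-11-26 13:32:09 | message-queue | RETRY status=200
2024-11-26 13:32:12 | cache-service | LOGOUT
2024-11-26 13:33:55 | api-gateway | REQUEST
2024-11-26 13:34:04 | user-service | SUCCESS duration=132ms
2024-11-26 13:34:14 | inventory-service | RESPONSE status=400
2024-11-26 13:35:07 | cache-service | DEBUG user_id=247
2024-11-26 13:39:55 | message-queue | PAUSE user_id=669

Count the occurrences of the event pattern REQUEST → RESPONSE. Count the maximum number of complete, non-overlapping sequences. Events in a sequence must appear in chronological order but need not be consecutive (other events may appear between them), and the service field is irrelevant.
4

To count sequences:

1. Look for pattern: REQUEST → RESPONSE
2. Greedily scan the log in chronological order, matching each sequence element in turn (ignoring service)
3. Each time the full pattern completes, increment the count and restart matching from the next event
4. Complete non-overlapping sequences found: 4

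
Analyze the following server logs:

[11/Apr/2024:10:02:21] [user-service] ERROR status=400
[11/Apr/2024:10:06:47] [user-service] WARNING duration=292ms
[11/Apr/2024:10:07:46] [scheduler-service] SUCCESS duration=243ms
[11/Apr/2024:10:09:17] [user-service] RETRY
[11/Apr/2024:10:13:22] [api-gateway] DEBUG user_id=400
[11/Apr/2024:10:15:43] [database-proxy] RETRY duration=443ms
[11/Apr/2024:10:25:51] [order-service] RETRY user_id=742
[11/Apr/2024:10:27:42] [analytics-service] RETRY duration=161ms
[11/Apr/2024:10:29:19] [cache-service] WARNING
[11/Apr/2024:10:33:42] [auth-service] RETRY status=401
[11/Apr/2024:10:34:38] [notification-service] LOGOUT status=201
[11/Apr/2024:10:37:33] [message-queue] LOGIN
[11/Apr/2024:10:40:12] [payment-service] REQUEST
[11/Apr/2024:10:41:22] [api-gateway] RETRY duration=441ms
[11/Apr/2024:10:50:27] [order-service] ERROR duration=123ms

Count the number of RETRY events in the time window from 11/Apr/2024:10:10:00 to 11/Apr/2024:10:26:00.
2

To count events in the time window:

1. Window boundaries: 11/Apr/2024:10:10:00 to 11/Apr/2024:10:26:00
2. Filter for RETRY events within this window
3. Count matching events: 2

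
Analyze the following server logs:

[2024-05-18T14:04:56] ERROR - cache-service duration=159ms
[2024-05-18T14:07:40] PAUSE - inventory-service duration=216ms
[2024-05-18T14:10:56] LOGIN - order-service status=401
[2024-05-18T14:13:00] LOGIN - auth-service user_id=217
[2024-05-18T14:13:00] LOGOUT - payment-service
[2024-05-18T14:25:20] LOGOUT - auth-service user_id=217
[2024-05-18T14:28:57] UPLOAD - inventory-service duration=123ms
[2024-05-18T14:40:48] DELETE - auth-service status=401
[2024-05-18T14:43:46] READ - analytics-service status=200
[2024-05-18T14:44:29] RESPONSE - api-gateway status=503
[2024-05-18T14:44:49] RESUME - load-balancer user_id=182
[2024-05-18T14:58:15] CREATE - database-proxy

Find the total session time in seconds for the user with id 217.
740

To calculate session duration:

1. Find LOGIN event for user_id=217: 2024-05-18T14:13:00
2. Find LOGOUT event for user_id=217: 2024-05-18T14:25:20
3. Session duration: 2024-05-18T14:25:20 - 2024-05-18T14:13:00 = 740 seconds (12 minutes)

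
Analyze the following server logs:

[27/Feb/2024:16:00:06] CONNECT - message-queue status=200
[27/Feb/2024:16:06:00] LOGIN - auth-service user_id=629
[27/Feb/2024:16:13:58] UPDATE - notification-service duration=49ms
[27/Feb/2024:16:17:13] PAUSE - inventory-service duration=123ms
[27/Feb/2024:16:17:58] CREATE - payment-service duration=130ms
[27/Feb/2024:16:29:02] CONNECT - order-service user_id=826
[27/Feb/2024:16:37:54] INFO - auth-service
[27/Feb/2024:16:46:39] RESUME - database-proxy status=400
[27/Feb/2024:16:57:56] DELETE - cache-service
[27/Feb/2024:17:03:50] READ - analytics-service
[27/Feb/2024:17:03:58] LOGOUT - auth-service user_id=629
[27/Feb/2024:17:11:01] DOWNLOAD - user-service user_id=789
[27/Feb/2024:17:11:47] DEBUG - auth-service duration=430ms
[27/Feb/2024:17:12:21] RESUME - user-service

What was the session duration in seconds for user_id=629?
3478

To calculate session duration:

1. Find LOGIN event for user_id=629: 27/Feb/2024:16:06:00
2. Find LOGOUT event for user_id=629: 27/Feb/2024:17:03:58
3. Session duration: 27/Feb/2024:17:03:58 - 27/Feb/2024:16:06:00 = 3478 seconds (57 minutes)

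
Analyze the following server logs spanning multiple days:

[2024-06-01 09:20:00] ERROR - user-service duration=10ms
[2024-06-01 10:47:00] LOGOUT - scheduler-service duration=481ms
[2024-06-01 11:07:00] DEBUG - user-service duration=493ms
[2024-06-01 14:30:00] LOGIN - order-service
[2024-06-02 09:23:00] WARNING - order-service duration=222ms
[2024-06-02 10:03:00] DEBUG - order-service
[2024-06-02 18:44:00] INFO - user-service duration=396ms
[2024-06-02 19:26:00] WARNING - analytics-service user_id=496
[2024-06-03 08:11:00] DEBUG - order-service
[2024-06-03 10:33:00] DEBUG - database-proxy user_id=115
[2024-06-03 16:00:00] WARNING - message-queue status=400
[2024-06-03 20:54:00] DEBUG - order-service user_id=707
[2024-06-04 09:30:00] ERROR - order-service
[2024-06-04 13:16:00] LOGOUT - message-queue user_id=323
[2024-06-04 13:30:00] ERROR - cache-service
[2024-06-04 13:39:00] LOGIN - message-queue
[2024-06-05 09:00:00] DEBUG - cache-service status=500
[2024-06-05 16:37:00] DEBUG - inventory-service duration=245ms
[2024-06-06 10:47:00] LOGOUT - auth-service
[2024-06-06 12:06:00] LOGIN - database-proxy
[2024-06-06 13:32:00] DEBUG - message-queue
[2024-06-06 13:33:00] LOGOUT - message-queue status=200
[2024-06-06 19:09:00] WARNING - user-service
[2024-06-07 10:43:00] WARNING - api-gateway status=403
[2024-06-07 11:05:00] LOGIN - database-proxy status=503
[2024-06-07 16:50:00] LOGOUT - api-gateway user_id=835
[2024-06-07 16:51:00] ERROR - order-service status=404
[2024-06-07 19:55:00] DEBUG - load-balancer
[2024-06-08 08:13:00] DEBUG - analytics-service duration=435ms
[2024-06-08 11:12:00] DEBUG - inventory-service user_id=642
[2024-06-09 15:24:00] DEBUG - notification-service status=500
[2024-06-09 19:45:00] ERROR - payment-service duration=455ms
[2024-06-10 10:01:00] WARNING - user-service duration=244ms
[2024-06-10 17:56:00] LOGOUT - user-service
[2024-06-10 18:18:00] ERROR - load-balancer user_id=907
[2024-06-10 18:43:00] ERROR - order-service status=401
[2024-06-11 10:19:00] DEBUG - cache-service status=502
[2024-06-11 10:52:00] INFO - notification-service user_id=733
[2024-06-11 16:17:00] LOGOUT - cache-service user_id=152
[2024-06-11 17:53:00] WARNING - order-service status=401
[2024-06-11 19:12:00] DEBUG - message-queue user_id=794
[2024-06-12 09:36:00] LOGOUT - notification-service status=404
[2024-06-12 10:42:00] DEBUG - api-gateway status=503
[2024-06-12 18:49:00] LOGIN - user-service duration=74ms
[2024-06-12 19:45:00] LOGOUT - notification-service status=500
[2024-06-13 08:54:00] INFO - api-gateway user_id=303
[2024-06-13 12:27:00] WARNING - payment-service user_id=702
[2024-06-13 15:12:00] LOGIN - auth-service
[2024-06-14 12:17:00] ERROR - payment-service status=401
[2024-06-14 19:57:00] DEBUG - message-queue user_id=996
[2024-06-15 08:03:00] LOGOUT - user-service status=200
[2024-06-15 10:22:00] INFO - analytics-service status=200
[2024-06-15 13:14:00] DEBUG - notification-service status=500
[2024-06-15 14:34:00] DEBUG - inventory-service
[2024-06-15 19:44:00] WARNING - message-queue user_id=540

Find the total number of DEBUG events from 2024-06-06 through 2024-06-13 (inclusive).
8

To filter by date range:

1. Date range: 2024-06-06 through 2024-06-13, both dates inclusive
2. Filter for DEBUG events whose date falls in this range
3. Count matching events: 8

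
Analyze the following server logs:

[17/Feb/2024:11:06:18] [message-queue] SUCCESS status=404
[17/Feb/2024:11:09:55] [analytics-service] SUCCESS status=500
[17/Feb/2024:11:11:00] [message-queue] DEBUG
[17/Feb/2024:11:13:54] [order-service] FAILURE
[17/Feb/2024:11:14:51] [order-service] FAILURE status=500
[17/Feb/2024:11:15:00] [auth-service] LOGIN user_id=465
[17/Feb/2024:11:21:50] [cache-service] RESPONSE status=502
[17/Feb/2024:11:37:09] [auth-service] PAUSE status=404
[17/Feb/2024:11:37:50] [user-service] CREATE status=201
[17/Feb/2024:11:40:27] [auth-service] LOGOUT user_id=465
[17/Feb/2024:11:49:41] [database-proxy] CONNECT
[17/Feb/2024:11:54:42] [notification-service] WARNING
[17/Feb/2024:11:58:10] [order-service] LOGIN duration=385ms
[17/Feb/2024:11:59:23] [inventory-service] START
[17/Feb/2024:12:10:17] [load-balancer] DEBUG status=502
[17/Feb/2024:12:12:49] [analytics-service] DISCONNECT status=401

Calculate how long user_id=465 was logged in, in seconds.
1527

To calculate session duration:

1. Find LOGIN event for user_id=465: 17/Feb/2024:11:15:00
2. Find LOGOUT event for user_id=465: 17/Feb/2024:11:40:27
3. Session duration: 17/Feb/2024:11:40:27 - 17/Feb/2024:11:15:00 = 1527 seconds (25 minutes)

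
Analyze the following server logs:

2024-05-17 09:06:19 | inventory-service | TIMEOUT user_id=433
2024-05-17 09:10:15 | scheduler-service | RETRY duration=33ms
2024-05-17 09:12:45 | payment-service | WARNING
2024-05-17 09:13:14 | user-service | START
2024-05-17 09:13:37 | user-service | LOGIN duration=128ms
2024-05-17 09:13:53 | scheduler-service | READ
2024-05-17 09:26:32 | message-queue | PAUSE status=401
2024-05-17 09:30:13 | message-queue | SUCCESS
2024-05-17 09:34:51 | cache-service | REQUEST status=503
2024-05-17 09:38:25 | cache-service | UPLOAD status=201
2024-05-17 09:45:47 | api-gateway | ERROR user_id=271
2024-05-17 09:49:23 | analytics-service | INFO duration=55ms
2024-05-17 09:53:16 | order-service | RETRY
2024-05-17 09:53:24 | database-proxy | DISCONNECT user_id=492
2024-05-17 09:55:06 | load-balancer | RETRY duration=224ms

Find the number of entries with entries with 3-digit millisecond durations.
2

To find matching entries:

1. Pattern to match: entries with 3-digit millisecond durations
2. Scan each log entry for the pattern
3. Count matches: 2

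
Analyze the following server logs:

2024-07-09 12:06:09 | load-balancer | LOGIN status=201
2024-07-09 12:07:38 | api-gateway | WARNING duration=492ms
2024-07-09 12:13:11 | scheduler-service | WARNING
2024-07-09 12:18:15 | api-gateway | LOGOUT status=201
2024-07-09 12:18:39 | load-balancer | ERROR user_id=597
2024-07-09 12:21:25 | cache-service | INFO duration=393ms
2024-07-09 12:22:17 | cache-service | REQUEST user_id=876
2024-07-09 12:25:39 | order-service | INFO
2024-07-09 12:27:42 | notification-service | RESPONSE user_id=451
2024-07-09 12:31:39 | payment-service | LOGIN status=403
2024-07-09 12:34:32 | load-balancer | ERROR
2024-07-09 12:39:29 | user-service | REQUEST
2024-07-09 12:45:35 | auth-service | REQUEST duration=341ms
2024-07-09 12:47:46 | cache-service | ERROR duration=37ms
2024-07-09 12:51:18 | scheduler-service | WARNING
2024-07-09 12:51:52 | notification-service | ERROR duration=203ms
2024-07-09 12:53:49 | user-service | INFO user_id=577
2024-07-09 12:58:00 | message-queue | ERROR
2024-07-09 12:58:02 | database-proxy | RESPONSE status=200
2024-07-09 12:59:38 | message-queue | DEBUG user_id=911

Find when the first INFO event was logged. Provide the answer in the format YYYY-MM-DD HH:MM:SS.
2024-07-09 12:21:25

To find the first event:

1. Filter for all INFO events
2. Sort by timestamp
3. Select the first one
4. Timestamp: 2024-07-09 12:21:25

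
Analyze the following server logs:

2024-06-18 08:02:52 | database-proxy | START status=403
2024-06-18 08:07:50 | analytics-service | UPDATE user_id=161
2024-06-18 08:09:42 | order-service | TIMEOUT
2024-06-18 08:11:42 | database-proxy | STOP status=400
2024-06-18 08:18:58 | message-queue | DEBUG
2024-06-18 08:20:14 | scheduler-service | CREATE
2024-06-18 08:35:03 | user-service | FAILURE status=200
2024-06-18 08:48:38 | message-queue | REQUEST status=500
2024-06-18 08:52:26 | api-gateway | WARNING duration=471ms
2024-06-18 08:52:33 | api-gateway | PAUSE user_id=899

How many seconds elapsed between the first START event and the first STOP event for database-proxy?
530

To find the time between events:

1. Locate the first START event for database-proxy: 2024-06-18 08:02:52
2. Locate the first STOP event for database-proxy: 2024-06-18 08:11:42
3. Calculate the difference: 2024-06-18 08:11:42 - 2024-06-18 08:02:52 = 530 seconds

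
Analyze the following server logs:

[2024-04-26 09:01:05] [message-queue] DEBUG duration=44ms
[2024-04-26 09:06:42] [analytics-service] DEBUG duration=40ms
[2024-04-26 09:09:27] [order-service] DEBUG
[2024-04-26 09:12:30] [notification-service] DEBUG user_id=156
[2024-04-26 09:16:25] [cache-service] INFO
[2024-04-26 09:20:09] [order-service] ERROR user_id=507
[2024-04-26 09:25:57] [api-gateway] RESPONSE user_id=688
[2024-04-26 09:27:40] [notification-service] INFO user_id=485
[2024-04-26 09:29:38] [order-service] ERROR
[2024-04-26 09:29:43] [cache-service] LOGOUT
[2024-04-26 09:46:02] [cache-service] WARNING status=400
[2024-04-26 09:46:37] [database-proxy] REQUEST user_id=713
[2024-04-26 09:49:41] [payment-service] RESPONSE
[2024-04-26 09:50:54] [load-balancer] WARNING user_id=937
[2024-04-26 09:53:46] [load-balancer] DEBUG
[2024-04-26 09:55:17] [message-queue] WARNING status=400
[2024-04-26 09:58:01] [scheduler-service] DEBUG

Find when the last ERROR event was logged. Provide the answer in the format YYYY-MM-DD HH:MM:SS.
2024-04-26 09:29:38

To find the last event:

1. Filter for all ERROR events
2. Sort by timestamp
3. Select the last one
4. Timestamp: 2024-04-26 09:29:38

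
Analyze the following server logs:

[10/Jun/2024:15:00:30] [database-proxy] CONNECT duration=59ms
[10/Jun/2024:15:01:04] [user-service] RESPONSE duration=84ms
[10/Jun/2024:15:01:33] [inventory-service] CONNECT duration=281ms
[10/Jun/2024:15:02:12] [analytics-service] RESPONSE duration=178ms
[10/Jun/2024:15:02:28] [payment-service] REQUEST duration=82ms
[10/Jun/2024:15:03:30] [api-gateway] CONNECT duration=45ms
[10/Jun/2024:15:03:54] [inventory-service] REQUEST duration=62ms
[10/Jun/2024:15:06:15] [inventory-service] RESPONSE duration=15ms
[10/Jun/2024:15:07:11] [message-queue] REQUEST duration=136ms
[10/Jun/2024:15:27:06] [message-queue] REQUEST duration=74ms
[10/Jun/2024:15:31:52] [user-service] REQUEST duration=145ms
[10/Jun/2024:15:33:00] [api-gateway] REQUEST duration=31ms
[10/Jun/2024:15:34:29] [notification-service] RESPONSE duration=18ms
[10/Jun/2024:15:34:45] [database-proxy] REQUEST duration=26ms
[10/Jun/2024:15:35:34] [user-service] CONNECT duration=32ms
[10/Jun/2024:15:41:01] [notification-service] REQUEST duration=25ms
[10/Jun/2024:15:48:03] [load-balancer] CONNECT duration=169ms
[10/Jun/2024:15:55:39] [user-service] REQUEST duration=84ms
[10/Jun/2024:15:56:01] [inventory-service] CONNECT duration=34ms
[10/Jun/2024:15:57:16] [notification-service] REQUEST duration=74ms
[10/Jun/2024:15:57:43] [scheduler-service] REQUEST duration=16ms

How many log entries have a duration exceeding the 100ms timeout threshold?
5

To count timeouts:

1. Threshold: 100ms
2. Extract duration from each log entry
3. Count entries where duration > 100
4. Timeout count: 5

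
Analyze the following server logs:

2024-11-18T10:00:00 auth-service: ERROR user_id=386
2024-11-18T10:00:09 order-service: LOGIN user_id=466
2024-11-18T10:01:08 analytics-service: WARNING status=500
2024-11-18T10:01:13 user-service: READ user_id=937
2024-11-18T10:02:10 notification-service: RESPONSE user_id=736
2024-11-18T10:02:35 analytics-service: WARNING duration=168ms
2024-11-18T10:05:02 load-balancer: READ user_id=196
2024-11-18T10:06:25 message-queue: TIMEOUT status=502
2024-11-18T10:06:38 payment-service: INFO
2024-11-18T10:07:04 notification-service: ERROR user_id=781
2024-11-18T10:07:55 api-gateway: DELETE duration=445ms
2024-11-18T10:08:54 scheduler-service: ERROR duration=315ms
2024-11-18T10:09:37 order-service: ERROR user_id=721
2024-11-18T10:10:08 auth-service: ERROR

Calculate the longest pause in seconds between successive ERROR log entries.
424

To find the longest gap:

1. Extract all ERROR events in chronological order
2. Calculate time differences between consecutive events
3. Find the maximum difference
4. Longest gap: 424 seconds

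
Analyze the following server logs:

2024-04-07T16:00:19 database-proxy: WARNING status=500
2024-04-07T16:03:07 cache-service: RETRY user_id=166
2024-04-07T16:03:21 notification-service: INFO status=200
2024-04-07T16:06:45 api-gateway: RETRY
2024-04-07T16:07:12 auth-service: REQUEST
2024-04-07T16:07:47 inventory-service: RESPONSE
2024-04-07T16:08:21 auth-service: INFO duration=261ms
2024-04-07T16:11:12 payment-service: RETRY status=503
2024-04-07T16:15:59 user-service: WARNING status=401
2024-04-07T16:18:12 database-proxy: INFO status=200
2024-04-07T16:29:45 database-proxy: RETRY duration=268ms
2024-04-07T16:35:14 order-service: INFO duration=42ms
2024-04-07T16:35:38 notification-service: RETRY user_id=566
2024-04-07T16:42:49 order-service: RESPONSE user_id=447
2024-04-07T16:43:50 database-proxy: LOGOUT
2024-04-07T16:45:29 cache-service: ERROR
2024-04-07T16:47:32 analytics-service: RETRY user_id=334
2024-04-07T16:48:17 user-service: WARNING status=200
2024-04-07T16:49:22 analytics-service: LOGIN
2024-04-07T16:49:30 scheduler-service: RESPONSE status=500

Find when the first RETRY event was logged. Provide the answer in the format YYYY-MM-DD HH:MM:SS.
2024-04-07 16:03:07

To find the first event:

1. Filter for all RETRY events
2. Sort by timestamp
3. Select the first one
4. Timestamp: 2024-04-07 16:03:07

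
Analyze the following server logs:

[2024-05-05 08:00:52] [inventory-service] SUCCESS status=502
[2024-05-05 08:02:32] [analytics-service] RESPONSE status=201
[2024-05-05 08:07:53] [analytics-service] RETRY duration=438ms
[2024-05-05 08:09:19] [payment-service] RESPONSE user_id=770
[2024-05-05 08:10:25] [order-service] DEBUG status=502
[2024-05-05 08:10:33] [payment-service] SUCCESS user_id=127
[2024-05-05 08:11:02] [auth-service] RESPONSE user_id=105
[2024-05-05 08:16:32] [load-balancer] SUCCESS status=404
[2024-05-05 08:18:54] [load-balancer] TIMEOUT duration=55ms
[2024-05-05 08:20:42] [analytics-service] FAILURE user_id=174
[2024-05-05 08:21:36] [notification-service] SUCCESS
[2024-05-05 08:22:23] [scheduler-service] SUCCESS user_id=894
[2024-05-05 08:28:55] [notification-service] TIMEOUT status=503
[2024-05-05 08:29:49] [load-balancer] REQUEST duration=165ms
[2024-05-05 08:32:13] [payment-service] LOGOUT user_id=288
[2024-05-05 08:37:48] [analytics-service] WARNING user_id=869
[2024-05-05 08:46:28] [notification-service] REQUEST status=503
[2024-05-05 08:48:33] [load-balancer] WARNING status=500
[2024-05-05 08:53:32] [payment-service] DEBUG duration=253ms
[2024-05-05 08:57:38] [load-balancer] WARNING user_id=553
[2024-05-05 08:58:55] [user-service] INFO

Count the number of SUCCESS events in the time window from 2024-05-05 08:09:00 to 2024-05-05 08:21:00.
2

To count events in the time window:

1. Window boundaries: 2024-05-05 08:09:00 to 2024-05-05 08:21:00
2. Filter for SUCCESS events within this window
3. Count matching events: 2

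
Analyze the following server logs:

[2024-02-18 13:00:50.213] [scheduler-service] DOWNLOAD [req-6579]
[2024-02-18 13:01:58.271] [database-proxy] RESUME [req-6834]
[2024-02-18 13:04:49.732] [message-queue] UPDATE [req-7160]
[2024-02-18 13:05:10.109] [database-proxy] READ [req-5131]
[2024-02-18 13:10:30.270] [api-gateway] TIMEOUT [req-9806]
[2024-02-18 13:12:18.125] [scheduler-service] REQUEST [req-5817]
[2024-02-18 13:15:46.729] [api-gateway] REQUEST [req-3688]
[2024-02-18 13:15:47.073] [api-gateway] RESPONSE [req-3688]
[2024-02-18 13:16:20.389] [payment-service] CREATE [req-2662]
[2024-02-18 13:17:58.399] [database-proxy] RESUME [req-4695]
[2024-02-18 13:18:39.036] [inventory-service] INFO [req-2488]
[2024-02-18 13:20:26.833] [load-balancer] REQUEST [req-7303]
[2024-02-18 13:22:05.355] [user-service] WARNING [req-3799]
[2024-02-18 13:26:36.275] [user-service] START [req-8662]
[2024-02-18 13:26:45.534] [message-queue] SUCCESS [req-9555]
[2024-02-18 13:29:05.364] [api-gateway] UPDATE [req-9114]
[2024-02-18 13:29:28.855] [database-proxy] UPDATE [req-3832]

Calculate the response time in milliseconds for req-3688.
344

To calculate latency:

1. Find REQUEST with id req-3688: 2024-02-18 13:15:46.729
2. Find RESPONSE with id req-3688: 2024-02-18 13:15:47.073
3. Latency: 2024-02-18 13:15:47.073 - 2024-02-18 13:15:46.729 = 344ms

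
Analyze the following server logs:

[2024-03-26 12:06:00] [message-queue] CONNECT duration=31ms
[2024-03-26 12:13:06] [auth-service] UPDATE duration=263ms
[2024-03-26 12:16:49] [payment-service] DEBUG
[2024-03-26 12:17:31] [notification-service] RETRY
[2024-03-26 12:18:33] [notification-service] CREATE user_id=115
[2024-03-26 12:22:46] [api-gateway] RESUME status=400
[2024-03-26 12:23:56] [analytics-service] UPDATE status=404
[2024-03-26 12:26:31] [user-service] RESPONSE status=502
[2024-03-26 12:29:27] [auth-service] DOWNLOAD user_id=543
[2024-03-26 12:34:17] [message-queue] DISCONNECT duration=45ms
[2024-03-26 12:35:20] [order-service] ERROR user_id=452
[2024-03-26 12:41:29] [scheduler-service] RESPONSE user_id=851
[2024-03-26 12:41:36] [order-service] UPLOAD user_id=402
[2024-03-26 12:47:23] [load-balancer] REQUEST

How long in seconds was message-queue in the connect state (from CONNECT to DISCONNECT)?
1697

To calculate state duration:

1. Find CONNECT event for message-queue: 2024-03-26 12:06:00
2. Find DISCONNECT event for message-queue: 2024-03-26 12:34:17
3. Calculate duration: 2024-03-26 12:34:17 - 2024-03-26 12:06:00 = 1697 seconds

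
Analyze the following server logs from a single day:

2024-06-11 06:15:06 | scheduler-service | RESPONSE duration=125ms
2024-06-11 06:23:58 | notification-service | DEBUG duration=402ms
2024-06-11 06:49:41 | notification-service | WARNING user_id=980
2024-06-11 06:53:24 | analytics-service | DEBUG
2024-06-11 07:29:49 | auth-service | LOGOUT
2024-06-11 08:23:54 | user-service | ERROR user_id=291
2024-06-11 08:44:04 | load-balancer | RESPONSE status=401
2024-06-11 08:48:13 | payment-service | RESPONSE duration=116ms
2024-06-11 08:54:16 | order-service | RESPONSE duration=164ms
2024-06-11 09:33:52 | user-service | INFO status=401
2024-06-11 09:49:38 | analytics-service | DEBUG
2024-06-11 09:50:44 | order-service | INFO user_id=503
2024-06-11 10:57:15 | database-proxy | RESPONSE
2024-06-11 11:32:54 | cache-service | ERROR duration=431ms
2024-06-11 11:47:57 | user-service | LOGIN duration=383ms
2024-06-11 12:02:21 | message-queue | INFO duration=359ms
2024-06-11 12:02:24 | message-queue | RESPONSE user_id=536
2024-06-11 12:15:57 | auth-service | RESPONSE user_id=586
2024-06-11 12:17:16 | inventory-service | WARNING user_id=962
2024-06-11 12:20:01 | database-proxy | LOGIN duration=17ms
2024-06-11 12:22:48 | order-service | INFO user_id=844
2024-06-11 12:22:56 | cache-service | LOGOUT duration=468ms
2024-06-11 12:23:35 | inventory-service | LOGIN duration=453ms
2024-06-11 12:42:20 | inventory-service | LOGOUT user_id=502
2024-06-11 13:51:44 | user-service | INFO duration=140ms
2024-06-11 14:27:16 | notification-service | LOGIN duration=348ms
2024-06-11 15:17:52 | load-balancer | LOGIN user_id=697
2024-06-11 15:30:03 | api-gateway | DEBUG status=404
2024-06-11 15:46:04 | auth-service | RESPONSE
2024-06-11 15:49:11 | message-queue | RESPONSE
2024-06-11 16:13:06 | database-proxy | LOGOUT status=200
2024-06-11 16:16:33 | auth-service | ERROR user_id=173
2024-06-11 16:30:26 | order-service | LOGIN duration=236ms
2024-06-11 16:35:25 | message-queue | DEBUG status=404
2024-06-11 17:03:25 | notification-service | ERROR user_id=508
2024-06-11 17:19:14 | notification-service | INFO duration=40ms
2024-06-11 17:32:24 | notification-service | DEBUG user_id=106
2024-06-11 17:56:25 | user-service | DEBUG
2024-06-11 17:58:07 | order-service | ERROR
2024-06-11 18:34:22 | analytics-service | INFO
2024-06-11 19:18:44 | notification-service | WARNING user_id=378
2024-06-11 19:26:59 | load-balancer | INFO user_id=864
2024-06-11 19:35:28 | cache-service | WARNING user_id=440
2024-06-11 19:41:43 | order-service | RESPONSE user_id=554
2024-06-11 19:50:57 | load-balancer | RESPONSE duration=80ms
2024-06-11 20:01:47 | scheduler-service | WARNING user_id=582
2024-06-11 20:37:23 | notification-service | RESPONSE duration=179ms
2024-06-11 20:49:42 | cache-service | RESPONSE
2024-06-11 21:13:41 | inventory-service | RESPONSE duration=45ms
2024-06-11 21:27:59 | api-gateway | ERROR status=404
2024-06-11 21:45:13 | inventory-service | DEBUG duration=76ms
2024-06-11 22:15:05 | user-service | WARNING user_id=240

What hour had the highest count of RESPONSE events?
8

To find the peak hour:

1. Group all RESPONSE events by hour
2. Count events in each hour
3. Find hour with maximum count
4. Peak hour: 8 (with 3 events)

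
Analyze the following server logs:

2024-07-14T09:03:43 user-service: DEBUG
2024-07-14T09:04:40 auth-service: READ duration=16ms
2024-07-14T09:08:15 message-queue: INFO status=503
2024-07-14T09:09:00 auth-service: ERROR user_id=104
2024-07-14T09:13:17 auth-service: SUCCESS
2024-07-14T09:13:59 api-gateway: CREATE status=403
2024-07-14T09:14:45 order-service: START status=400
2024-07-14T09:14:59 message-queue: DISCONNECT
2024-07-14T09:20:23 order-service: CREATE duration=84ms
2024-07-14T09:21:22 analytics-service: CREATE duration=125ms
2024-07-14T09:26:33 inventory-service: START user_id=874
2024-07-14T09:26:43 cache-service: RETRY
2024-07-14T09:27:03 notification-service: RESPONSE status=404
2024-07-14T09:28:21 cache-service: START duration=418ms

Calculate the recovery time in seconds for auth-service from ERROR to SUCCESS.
257

To calculate recovery time:

1. Find ERROR event for auth-service: 2024-07-14T09:09:00
2. Find next SUCCESS event for auth-service: 2024-07-14T09:13:17
3. Recovery time: 2024-07-14T09:13:17 - 2024-07-14T09:09:00 = 257 seconds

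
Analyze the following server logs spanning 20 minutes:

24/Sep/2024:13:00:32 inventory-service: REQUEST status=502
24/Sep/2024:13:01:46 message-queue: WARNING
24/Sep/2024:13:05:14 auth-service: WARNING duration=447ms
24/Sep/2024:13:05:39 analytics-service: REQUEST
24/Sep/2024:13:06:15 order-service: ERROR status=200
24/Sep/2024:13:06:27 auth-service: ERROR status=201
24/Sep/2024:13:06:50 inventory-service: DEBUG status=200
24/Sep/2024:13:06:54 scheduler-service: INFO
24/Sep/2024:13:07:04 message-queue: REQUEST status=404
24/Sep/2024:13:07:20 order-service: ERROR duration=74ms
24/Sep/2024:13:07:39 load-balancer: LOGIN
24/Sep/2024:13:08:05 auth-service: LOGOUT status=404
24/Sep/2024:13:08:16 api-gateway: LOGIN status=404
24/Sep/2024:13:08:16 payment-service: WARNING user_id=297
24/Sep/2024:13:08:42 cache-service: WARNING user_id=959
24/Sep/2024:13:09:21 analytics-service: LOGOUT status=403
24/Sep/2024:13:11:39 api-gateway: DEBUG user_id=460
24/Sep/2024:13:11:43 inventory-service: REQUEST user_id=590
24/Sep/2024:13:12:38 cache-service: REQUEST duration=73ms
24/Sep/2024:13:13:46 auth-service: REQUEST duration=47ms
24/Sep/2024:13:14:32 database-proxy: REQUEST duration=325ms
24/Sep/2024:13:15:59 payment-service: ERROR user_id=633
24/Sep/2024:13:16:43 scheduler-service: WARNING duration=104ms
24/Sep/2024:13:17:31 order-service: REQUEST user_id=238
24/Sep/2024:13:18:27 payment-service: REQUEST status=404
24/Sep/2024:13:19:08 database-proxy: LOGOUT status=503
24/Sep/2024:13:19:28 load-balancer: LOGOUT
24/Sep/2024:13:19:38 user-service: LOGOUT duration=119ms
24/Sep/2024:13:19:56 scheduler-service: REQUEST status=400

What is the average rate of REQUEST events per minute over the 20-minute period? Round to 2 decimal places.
0.5

To calculate the rate:

1. Count total REQUEST events: 10
2. Total time period: 20 minutes
3. Rate = 10 / 20 = 0.5 events per minute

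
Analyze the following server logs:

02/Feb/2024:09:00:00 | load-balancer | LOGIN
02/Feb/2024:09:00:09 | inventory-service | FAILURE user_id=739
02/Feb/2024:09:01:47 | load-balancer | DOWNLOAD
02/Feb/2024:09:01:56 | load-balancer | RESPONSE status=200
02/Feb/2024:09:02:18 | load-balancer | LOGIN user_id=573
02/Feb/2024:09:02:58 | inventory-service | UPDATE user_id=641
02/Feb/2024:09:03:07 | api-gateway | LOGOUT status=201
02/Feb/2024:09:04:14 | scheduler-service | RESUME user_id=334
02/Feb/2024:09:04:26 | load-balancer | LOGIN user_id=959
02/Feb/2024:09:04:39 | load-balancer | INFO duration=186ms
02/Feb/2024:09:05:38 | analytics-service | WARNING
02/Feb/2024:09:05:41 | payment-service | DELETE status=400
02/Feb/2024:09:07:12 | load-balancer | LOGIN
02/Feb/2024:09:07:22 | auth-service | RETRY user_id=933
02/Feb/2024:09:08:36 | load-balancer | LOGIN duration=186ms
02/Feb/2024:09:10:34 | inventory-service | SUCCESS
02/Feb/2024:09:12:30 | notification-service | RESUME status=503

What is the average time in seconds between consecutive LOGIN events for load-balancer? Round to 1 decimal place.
129.0

To calculate average interval:

1. Find all LOGIN events for load-balancer in order
2. Calculate time gaps between consecutive events
3. Compute mean of gaps: 516 / 4 = 129.0 seconds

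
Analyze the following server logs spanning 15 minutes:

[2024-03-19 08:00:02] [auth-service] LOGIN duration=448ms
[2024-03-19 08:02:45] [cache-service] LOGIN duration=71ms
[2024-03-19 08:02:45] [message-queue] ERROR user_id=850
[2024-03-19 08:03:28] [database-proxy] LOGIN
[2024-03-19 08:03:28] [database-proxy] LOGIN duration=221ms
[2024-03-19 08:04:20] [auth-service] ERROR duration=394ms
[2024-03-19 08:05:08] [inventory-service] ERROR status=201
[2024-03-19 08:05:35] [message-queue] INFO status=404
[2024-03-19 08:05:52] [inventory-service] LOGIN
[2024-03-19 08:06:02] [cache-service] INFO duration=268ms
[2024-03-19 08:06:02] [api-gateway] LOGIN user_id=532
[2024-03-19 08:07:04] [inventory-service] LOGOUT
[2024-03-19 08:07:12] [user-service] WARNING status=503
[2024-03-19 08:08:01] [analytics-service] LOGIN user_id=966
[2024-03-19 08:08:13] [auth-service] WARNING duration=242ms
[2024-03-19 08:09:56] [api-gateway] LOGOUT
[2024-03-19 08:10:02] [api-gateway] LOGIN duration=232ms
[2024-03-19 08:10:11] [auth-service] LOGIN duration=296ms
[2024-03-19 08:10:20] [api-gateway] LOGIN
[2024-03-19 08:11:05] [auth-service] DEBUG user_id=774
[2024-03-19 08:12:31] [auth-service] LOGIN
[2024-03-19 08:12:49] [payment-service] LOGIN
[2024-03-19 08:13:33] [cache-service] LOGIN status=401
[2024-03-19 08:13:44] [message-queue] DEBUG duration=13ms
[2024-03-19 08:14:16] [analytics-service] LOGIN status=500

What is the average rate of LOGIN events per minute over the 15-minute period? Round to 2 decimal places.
0.93

To calculate the rate:

1. Count total LOGIN events: 14
2. Total time period: 15 minutes
3. Rate = 14 / 15 = 0.93 events per minute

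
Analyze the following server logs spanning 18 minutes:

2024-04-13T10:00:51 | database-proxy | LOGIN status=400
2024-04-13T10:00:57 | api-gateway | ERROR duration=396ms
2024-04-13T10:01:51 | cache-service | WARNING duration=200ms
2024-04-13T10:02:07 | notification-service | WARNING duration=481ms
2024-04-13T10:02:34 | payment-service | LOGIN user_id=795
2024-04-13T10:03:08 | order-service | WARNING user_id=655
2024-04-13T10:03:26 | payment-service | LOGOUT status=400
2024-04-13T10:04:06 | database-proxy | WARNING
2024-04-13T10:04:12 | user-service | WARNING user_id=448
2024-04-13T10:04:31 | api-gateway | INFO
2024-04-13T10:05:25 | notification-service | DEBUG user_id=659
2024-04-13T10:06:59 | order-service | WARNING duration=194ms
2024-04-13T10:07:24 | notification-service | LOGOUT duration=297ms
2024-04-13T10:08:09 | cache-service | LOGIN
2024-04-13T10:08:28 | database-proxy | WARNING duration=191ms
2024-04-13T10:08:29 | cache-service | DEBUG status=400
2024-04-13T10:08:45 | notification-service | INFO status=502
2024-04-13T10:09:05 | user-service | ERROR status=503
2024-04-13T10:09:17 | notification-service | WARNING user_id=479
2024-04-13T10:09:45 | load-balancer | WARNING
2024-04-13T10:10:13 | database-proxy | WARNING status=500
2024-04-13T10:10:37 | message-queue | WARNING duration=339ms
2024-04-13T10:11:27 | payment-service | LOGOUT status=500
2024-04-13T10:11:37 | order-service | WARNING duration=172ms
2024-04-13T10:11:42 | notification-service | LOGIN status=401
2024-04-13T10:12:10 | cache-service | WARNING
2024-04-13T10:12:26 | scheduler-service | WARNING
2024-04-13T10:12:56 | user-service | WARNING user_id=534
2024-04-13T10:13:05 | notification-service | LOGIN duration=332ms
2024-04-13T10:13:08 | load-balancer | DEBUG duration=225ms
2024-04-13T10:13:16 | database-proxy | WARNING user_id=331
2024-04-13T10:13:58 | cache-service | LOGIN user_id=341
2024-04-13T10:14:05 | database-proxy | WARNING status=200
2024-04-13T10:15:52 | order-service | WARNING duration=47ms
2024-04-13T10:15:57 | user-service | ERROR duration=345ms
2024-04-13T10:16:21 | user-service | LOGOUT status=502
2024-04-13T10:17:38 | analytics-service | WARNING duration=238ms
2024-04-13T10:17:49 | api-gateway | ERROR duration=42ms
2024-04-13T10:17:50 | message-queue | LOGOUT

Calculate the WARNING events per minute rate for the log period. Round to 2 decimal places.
1.06

To calculate the rate:

1. Count total WARNING events: 19
2. Total time period: 18 minutes
3. Rate = 19 / 18 = 1.06 events per minute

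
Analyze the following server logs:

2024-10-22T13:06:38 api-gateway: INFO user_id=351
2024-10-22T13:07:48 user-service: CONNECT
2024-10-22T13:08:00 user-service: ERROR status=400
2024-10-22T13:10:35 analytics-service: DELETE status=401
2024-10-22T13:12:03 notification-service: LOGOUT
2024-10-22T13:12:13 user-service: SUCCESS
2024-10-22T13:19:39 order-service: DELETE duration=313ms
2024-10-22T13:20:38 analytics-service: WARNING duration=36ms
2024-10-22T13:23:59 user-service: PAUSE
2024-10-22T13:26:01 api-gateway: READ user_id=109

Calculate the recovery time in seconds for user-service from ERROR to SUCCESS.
253

To calculate recovery time:

1. Find ERROR event for user-service: 2024-10-22T13:08:00
2. Find next SUCCESS event for user-service: 2024-10-22T13:12:13
3. Recovery time: 2024-10-22T13:12:13 - 2024-10-22T13:08:00 = 253 seconds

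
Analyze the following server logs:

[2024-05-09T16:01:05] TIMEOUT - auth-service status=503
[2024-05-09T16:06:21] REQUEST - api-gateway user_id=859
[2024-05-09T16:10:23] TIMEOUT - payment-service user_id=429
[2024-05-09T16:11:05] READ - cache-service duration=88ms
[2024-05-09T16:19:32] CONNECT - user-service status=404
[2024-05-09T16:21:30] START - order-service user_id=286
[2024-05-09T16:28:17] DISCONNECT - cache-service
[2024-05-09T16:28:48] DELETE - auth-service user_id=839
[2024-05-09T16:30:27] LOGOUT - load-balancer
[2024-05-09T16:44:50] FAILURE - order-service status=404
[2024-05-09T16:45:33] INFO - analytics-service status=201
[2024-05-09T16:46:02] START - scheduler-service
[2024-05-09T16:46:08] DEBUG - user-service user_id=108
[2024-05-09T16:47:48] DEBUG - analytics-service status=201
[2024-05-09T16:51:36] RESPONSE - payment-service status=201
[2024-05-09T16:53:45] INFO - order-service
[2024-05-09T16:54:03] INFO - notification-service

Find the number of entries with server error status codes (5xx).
1

To find matching entries:

1. Pattern to match: server error status codes (5xx)
2. Scan each log entry for the pattern
3. Count matches: 1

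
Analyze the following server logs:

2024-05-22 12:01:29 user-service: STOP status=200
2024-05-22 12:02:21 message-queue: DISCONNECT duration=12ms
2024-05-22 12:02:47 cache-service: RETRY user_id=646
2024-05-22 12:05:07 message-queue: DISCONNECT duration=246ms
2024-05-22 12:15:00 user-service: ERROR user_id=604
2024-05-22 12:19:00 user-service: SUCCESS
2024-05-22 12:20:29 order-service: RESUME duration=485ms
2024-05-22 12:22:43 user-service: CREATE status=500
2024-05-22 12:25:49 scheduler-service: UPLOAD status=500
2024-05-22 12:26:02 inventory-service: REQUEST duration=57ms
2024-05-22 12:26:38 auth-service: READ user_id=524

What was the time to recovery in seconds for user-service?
240

To calculate recovery time:

1. Find ERROR event for user-service: 2024-05-22 12:15:00
2. Find next SUCCESS event for user-service: 2024-05-22 12:19:00
3. Recovery time: 2024-05-22 12:19:00 - 2024-05-22 12:15:00 = 240 seconds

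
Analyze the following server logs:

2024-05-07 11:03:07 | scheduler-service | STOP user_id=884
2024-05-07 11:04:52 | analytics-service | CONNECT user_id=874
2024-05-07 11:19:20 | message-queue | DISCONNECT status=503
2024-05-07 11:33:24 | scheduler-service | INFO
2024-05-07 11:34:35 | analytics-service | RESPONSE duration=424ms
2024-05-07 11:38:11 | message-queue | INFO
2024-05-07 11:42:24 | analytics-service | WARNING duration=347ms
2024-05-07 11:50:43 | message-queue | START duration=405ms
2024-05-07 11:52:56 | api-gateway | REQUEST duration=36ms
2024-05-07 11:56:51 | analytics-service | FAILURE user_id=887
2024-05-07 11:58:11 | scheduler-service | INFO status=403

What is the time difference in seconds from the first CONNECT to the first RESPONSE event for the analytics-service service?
1783

To find the time between events:

1. Locate the first CONNECT event for analytics-service: 2024-05-07 11:04:52
2. Locate the first RESPONSE event for analytics-service: 2024-05-07 11:34:35
3. Calculate the difference: 2024-05-07 11:34:35 - 2024-05-07 11:04:52 = 1783 seconds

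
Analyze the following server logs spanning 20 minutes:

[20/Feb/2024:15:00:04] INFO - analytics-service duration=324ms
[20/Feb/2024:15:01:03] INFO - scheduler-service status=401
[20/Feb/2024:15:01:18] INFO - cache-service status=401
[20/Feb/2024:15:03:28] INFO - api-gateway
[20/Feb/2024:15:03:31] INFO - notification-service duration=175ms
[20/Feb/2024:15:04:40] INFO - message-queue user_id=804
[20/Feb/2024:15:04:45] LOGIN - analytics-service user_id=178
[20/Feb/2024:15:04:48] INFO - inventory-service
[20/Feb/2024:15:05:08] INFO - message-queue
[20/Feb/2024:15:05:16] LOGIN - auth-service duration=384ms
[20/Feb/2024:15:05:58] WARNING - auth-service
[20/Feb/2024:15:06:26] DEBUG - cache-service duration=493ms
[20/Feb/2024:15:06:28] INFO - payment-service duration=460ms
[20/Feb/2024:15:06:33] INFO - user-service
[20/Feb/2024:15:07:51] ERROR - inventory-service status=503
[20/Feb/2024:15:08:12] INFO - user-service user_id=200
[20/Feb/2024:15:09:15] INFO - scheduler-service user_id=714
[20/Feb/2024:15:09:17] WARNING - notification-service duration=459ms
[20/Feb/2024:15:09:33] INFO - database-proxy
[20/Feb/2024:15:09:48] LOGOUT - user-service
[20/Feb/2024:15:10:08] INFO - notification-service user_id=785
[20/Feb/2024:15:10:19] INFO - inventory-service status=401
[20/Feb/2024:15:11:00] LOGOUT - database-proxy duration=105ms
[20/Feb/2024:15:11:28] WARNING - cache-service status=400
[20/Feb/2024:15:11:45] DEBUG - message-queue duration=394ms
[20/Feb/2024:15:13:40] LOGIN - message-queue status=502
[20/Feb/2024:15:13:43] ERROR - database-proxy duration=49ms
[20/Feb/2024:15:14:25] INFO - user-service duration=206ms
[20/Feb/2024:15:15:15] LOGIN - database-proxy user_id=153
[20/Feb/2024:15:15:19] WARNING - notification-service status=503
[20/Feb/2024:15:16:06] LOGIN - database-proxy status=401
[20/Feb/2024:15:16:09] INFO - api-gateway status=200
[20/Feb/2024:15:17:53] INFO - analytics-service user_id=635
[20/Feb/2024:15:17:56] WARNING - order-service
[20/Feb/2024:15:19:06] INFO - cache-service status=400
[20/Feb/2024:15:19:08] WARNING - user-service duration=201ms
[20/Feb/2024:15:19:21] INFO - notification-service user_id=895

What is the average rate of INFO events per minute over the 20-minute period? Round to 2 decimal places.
1.0

To calculate the rate:

1. Count total INFO events: 20
2. Total time period: 20 minutes
3. Rate = 20 / 20 = 1.0 events per minute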